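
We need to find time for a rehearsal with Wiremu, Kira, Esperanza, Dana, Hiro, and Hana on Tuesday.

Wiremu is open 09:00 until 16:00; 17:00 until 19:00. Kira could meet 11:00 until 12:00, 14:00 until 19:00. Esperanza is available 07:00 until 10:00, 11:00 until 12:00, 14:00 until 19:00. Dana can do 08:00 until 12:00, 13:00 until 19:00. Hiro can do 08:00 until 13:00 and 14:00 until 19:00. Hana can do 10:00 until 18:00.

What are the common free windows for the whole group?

11:00-12:00, 14:00-16:00, 17:00-18:00

Wiremu ∩ Kira: 11:00-12:00, 14:00-16:00, 17:00-19:00.
Wiremu ∩ Kira ∩ Esperanza: 11:00-12:00, 14:00-16:00, 17:00-19:00.
Wiremu ∩ Kira ∩ Esperanza ∩ Dana: 11:00-12:00, 14:00-16:00, 17:00-19:00.
Wiremu ∩ Kira ∩ Esperanza ∩ Dana ∩ Hiro: 11:00-12:00, 14:00-16:00, 17:00-19:00.
Wiremu ∩ Kira ∩ Esperanza ∩ Dana ∩ Hiro ∩ Hana: 11:00-12:00, 14:00-16:00, 17:00-18:00.
So the common availability across everyone is 11:00-12:00, 14:00-16:00, 17:00-18:00.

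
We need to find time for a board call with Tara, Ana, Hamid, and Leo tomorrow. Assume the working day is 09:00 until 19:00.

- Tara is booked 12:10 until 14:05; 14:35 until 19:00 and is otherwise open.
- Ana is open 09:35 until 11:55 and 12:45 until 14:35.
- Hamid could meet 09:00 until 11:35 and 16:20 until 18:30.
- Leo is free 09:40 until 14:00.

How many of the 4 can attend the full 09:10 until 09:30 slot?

2

Tara free: 09:00-12:10, 14:05-14:35 (invert busy blocks within the working day).
Ana free: 09:35-11:55, 12:45-14:35.
Hamid free: 09:00-11:35, 16:20-18:30.
Leo free: 09:40-14:00.
Tara and Hamid can make the full 09:10-09:30 slot — that's 2.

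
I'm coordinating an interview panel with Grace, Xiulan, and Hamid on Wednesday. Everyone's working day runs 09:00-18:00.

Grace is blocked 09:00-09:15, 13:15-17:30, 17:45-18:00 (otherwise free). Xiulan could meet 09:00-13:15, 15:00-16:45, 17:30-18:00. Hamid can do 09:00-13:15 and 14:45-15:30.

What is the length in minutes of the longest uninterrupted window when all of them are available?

240

Grace free: 09:15-13:15, 17:30-17:45 (invert busy blocks within the working day).
Xiulan free: 09:00-13:15, 15:00-16:45, 17:30-18:00.
Hamid free: 09:00-13:15, 14:45-15:30.
Grace ∩ Xiulan: 09:15-13:15, 17:30-17:45.
Grace ∩ Xiulan ∩ Hamid: 09:15-13:15.
The longest is 09:15-13:15 at 240 minutes.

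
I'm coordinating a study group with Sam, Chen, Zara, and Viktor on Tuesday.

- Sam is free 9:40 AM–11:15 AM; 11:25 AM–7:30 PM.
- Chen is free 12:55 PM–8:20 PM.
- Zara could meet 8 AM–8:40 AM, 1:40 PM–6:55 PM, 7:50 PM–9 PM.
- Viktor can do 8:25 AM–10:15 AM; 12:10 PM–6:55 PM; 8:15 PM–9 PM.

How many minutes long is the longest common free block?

315

Sam ∩ Chen: 12:55-19:30.
Sam ∩ Chen ∩ Zara: 13:40-18:55.
Sam ∩ Chen ∩ Zara ∩ Viktor: 13:40-18:55.
So the common availability across everyone is 13:40-18:55.
The longest is 13:40-18:55 at 315 minutes.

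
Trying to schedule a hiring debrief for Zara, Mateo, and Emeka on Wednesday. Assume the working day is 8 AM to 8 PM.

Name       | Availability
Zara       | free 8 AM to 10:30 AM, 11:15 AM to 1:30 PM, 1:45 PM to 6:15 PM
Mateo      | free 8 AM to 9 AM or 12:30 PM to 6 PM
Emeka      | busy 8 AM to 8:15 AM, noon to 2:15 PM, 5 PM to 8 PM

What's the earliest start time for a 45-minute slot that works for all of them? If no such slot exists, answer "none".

08:15

Zara free: 08:00-10:30, 11:15-13:30, 13:45-18:15.
Mateo free: 08:00-09:00, 12:30-18:00.
Emeka free: 08:15-12:00, 14:15-17:00 (invert busy blocks within the working day).
Zara ∩ Mateo: 08:00-09:00, 12:30-13:30, 13:45-18:00.
Zara ∩ Mateo ∩ Emeka: 08:15-09:00, 14:15-17:00.
The first common window of at least 45 minutes is 08:15-09:00, so the earliest start is 08:15.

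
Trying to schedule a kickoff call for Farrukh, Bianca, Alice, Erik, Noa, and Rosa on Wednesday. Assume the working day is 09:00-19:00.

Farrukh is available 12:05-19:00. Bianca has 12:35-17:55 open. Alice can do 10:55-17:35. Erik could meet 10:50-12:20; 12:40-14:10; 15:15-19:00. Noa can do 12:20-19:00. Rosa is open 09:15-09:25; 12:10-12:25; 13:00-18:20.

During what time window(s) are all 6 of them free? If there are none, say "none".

13:00-14:10, 15:15-17:35

Farrukh ∩ Bianca: 12:35-17:55.
Farrukh ∩ Bianca ∩ Alice: 12:35-17:35.
Farrukh ∩ Bianca ∩ Alice ∩ Erik: 12:40-14:10, 15:15-17:35.
Farrukh ∩ Bianca ∩ Alice ∩ Erik ∩ Noa: 12:40-14:10, 15:15-17:35.
Farrukh ∩ Bianca ∩ Alice ∩ Erik ∩ Noa ∩ Rosa: 13:00-14:10, 15:15-17:35.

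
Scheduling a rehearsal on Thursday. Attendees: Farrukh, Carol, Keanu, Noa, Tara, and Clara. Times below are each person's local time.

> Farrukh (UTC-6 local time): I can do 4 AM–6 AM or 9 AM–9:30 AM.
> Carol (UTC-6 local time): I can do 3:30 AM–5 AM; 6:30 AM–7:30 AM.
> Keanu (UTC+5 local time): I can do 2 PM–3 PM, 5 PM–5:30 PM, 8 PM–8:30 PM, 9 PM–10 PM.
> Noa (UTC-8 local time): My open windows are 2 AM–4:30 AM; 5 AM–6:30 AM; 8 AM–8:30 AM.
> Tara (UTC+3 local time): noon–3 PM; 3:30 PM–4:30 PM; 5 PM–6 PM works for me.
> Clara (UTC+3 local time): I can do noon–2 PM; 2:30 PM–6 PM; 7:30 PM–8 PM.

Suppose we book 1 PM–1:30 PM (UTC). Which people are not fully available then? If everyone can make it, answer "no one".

Farrukh, Keanu

Farrukh in UTC: 10:00-12:00, 15:00-15:30 (add 6h to convert from UTC-6).
Carol in UTC: 09:30-11:00, 12:30-13:30 (add 6h to convert from UTC-6).
Keanu in UTC: 09:00-10:00, 12:00-12:30, 15:00-15:30, 16:00-17:00 (subtract 5h to convert from UTC+5).
Noa in UTC: 10:00-12:30, 13:00-14:30, 16:00-16:30 (add 8h to convert from UTC-8).
Tara in UTC: 09:00-12:00, 12:30-13:30, 14:00-15:00 (subtract 3h to convert from UTC+3).
Clara in UTC: 09:00-11:00, 11:30-15:00, 16:30-17:00 (subtract 3h to convert from UTC+3).
Farrukh: not fully free for 13:00-13:30. Carol: free for 13:00-13:30. Keanu: not fully free for 13:00-13:30. Noa: free for 13:00-13:30. Tara: free for 13:00-13:30. Clara: free for 13:00-13:30.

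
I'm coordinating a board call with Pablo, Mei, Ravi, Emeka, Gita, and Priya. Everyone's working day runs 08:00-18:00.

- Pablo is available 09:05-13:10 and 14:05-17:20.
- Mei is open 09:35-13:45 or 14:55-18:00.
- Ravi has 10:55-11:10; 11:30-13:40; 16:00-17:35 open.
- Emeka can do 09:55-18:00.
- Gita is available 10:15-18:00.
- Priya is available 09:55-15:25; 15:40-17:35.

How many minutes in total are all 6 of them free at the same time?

Pablo ∩ Mei: 09:35-13:10, 14:55-17:20.
Pablo ∩ Mei ∩ Ravi: 10:55-11:10, 11:30-13:10, 16:00-17:20.
Pablo ∩ Mei ∩ Ravi ∩ Emeka: 10:55-11:10, 11:30-13:10, 16:00-17:20.
Pablo ∩ Mei ∩ Ravi ∩ Emeka ∩ Gita: 10:55-11:10, 11:30-13:10, 16:00-17:20.
Pablo ∩ Mei ∩ Ravi ∩ Emeka ∩ Gita ∩ Priya: 10:55-11:10, 11:30-13:10, 16:00-17:20.
Summing the common windows: 15 + 100 + 80 = 195 minutes.

195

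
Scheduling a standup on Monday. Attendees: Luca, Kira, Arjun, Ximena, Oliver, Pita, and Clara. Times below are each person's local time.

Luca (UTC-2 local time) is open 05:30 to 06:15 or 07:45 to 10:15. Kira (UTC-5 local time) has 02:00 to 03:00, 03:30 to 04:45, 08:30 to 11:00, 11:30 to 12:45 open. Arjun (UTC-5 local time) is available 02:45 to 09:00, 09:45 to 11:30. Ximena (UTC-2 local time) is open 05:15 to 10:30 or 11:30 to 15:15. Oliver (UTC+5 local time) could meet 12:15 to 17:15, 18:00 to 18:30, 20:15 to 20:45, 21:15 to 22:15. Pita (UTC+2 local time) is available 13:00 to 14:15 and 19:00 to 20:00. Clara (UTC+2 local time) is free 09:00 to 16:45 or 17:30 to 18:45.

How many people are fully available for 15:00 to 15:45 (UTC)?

3

Luca in UTC: 07:30-08:15, 09:45-12:15 (add 2h to convert from UTC-2).
Kira in UTC: 07:00-08:00, 08:30-09:45, 13:30-16:00, 16:30-17:45 (add 5h to convert from UTC-5).
Arjun in UTC: 07:45-14:00, 14:45-16:30 (add 5h to convert from UTC-5).
Ximena in UTC: 07:15-12:30, 13:30-17:15 (add 2h to convert from UTC-2).
Oliver in UTC: 07:15-12:15, 13:00-13:30, 15:15-15:45, 16:15-17:15 (subtract 5h to convert from UTC+5).
Pita in UTC: 11:00-12:15, 17:00-18:00 (subtract 2h to convert from UTC+2).
Clara in UTC: 07:00-14:45, 15:30-16:45 (subtract 2h to convert from UTC+2).
Kira, Arjun, and Ximena can make the full 15:00-15:45 slot — that's 3.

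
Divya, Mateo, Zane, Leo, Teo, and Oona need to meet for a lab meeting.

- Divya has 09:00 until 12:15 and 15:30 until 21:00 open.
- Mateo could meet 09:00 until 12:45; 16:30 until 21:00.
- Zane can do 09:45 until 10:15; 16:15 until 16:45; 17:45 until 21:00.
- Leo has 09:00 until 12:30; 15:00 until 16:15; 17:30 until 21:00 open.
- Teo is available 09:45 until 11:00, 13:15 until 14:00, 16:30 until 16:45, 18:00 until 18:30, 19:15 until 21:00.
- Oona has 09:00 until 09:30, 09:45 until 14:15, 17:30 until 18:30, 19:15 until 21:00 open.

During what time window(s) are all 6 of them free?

Divya ∩ Mateo: 09:00-12:15, 16:30-21:00.
Divya ∩ Mateo ∩ Zane: 09:45-10:15, 16:30-16:45, 17:45-21:00.
Divya ∩ Mateo ∩ Zane ∩ Leo: 09:45-10:15, 17:45-21:00.
Divya ∩ Mateo ∩ Zane ∩ Leo ∩ Teo: 09:45-10:15, 18:00-18:30, 19:15-21:00.
Divya ∩ Mateo ∩ Zane ∩ Leo ∩ Teo ∩ Oona: 09:45-10:15, 18:00-18:30, 19:15-21:00.

09:45-10:15, 18:00-18:30, 19:15-21:00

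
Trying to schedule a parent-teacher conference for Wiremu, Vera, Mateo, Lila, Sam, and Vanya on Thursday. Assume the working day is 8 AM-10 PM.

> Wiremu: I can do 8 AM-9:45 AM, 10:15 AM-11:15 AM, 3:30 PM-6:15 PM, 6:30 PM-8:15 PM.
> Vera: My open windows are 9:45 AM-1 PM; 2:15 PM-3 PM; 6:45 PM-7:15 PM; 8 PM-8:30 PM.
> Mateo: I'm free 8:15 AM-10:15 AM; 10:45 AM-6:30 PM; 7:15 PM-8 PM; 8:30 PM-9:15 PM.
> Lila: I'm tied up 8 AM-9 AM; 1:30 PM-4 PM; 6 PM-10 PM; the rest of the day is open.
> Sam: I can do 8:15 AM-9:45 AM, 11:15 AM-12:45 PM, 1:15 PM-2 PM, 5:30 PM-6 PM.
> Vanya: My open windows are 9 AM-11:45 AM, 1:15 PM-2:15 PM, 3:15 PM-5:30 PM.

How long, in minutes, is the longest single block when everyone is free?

Wiremu free: 08:00-09:45, 10:15-11:15, 15:30-18:15, 18:30-20:15.
Vera free: 09:45-13:00, 14:15-15:00, 18:45-19:15, 20:00-20:30.
Mateo free: 08:15-10:15, 10:45-18:30, 19:15-20:00, 20:30-21:15.
Lila free: 09:00-13:30, 16:00-18:00 (invert busy blocks within the working day).
Sam free: 08:15-09:45, 11:15-12:45, 13:15-14:00, 17:30-18:00.
Vanya free: 09:00-11:45, 13:15-14:15, 15:15-17:30.
Wiremu ∩ Vera: 10:15-11:15, 18:45-19:15, 20:00-20:15.
Wiremu ∩ Vera ∩ Mateo: 10:45-11:15.
Wiremu ∩ Vera ∩ Mateo ∩ Lila: 10:45-11:15.
Wiremu ∩ Vera ∩ Mateo ∩ Lila ∩ Sam: ∅.
Wiremu ∩ Vera ∩ Mateo ∩ Lila ∩ Sam ∩ Vanya: ∅.
There is no time when everyone is free.
No common window exists, so the longest block is 0 minutes.

0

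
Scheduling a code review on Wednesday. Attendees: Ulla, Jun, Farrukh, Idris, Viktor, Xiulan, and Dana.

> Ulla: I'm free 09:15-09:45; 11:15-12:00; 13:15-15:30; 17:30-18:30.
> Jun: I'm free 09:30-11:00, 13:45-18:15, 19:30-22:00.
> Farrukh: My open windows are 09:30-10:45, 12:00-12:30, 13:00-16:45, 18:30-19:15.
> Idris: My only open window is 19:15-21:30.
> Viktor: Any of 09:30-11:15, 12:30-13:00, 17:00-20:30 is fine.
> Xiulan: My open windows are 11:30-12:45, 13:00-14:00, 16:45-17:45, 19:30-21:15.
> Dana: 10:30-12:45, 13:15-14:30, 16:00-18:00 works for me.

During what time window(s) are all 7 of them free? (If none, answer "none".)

Ulla ∩ Jun: 09:30-09:45, 13:45-15:30, 17:30-18:15.
Ulla ∩ Jun ∩ Farrukh: 09:30-09:45, 13:45-15:30.
Ulla ∩ Jun ∩ Farrukh ∩ Idris: ∅.
Ulla ∩ Jun ∩ Farrukh ∩ Idris ∩ Viktor: ∅.
Ulla ∩ Jun ∩ Farrukh ∩ Idris ∩ Viktor ∩ Xiulan: ∅.
Ulla ∩ Jun ∩ Farrukh ∩ Idris ∩ Viktor ∩ Xiulan ∩ Dana: ∅.
There is no time when everyone is free.

none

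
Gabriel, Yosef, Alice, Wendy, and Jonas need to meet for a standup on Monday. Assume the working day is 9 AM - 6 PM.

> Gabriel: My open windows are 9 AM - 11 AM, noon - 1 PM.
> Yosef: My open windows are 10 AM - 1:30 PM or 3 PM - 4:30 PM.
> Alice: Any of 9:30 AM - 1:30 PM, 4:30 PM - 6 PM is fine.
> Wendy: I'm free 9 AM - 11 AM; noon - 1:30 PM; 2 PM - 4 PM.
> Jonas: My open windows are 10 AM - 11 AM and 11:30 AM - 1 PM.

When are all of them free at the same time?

10:00-11:00, 12:00-13:00

Gabriel ∩ Yosef: 10:00-11:00, 12:00-13:00.
Gabriel ∩ Yosef ∩ Alice: 10:00-11:00, 12:00-13:00.
Gabriel ∩ Yosef ∩ Alice ∩ Wendy: 10:00-11:00, 12:00-13:00.
Gabriel ∩ Yosef ∩ Alice ∩ Wendy ∩ Jonas: 10:00-11:00, 12:00-13:00.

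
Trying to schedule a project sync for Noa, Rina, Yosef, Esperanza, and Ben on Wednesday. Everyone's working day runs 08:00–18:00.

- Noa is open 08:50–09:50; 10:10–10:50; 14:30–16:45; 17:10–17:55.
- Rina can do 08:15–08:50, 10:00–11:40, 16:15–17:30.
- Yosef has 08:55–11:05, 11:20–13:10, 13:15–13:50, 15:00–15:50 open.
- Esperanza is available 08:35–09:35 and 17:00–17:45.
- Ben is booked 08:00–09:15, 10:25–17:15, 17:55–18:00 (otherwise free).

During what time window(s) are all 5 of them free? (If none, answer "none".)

none

Noa free: 08:50-09:50, 10:10-10:50, 14:30-16:45, 17:10-17:55.
Rina free: 08:15-08:50, 10:00-11:40, 16:15-17:30.
Yosef free: 08:55-11:05, 11:20-13:10, 13:15-13:50, 15:00-15:50.
Esperanza free: 08:35-09:35, 17:00-17:45.
Ben free: 09:15-10:25, 17:15-17:55 (invert busy blocks within the working day).
Noa ∩ Rina: 10:10-10:50, 16:15-16:45, 17:10-17:30.
Noa ∩ Rina ∩ Yosef: 10:10-10:50.
Noa ∩ Rina ∩ Yosef ∩ Esperanza: ∅.
Noa ∩ Rina ∩ Yosef ∩ Esperanza ∩ Ben: ∅.
There is no time when everyone is free.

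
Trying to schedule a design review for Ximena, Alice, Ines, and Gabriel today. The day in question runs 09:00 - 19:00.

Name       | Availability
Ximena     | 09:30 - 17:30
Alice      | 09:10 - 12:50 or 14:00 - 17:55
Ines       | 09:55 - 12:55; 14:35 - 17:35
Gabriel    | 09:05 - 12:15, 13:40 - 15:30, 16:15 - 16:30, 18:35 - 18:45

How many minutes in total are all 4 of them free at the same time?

210

Ximena ∩ Alice: 09:30-12:50, 14:00-17:30.
Ximena ∩ Alice ∩ Ines: 09:55-12:50, 14:35-17:30.
Ximena ∩ Alice ∩ Ines ∩ Gabriel: 09:55-12:15, 14:35-15:30, 16:15-16:30.
Those are the intersection windows.
Summing the common windows: 140 + 55 + 15 = 210 minutes.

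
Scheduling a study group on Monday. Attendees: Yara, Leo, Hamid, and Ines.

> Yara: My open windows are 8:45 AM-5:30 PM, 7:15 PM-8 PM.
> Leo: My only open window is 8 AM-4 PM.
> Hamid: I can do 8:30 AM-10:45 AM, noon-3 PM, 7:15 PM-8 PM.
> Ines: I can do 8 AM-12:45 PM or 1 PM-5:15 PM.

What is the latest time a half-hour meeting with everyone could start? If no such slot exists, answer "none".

Yara ∩ Leo: 08:45-16:00.
Yara ∩ Leo ∩ Hamid: 08:45-10:45, 12:00-15:00.
Yara ∩ Leo ∩ Hamid ∩ Ines: 08:45-10:45, 12:00-12:45, 13:00-15:00.
So the common availability across everyone is 08:45-10:45, 12:00-12:45, 13:00-15:00.
The last common window of at least 30 minutes is 13:00-15:00; a 30-minute meeting can start as late as 14:30 and still end by 15:00.

14:30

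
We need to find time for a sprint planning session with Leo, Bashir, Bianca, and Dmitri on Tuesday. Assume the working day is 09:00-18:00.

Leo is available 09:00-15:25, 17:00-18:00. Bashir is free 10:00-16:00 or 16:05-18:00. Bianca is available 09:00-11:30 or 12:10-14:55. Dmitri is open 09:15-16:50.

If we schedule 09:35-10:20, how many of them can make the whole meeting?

Leo, Bianca, and Dmitri can make the full 09:35-10:20 slot — that's 3.

3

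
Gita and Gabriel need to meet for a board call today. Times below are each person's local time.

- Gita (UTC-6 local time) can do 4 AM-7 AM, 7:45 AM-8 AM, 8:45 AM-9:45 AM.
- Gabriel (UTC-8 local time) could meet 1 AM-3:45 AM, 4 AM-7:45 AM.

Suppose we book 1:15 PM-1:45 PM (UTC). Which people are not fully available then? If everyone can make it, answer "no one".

Gita in UTC: 10:00-13:00, 13:45-14:00, 14:45-15:45 (add 6h to convert from UTC-6).
Gabriel in UTC: 09:00-11:45, 12:00-15:45 (add 8h to convert from UTC-8).
Gita: not fully free for 13:15-13:45. Gabriel: free for 13:15-13:45.

Gita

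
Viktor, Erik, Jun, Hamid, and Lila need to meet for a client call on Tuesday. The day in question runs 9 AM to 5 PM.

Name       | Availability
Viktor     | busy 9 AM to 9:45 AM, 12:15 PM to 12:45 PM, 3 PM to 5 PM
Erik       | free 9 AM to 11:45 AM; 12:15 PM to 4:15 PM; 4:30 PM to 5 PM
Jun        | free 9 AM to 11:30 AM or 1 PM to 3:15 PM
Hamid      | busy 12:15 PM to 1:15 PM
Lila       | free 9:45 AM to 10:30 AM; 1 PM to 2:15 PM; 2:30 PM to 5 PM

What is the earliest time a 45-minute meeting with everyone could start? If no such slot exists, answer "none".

Viktor free: 09:45-12:15, 12:45-15:00 (invert busy blocks within the working day).
Erik free: 09:00-11:45, 12:15-16:15, 16:30-17:00.
Jun free: 09:00-11:30, 13:00-15:15.
Hamid free: 09:00-12:15, 13:15-17:00 (invert busy blocks within the working day).
Lila free: 09:45-10:30, 13:00-14:15, 14:30-17:00.
Viktor ∩ Erik: 09:45-11:45, 12:45-15:00.
Viktor ∩ Erik ∩ Jun: 09:45-11:30, 13:00-15:00.
Viktor ∩ Erik ∩ Jun ∩ Hamid: 09:45-11:30, 13:15-15:00.
Viktor ∩ Erik ∩ Jun ∩ Hamid ∩ Lila: 09:45-10:30, 13:15-14:15, 14:30-15:00.
The first common window of at least 45 minutes is 09:45-10:30, so the earliest start is 09:45.

09:45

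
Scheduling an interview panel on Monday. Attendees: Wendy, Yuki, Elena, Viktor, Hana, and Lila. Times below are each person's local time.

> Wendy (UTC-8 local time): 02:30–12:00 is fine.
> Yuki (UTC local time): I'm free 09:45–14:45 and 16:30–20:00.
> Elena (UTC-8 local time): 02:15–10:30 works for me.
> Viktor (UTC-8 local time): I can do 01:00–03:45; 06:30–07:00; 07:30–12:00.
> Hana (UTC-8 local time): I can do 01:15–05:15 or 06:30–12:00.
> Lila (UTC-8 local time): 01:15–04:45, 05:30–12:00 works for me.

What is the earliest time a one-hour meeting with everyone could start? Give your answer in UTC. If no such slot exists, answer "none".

Wendy in UTC: 10:30-20:00 (add 8h to convert from UTC-8).
Yuki in UTC: 09:45-14:45, 16:30-20:00.
Elena in UTC: 10:15-18:30 (add 8h to convert from UTC-8).
Viktor in UTC: 09:00-11:45, 14:30-15:00, 15:30-20:00 (add 8h to convert from UTC-8).
Hana in UTC: 09:15-13:15, 14:30-20:00 (add 8h to convert from UTC-8).
Lila in UTC: 09:15-12:45, 13:30-20:00 (add 8h to convert from UTC-8).
Wendy ∩ Yuki: 10:30-14:45, 16:30-20:00.
Wendy ∩ Yuki ∩ Elena: 10:30-14:45, 16:30-18:30.
Wendy ∩ Yuki ∩ Elena ∩ Viktor: 10:30-11:45, 14:30-14:45, 16:30-18:30.
Wendy ∩ Yuki ∩ Elena ∩ Viktor ∩ Hana: 10:30-11:45, 14:30-14:45, 16:30-18:30.
Wendy ∩ Yuki ∩ Elena ∩ Viktor ∩ Hana ∩ Lila: 10:30-11:45, 14:30-14:45, 16:30-18:30.
The first common window of at least 60 minutes is 10:30-11:45, so the earliest start is 10:30.

10:30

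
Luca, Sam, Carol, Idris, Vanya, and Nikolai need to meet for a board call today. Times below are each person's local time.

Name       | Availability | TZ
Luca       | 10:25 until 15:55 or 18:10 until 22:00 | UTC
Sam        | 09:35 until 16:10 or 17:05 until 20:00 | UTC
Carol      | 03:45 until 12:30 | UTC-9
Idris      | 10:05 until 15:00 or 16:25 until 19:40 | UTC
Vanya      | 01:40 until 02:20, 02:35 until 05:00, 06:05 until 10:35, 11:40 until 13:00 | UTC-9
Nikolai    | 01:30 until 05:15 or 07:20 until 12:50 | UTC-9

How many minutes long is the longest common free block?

Luca in UTC: 10:25-15:55, 18:10-22:00.
Sam in UTC: 09:35-16:10, 17:05-20:00.
Carol in UTC: 12:45-21:30 (add 9h to convert from UTC-9).
Idris in UTC: 10:05-15:00, 16:25-19:40.
Vanya in UTC: 10:40-11:20, 11:35-14:00, 15:05-19:35, 20:40-22:00 (add 9h to convert from UTC-9).
Nikolai in UTC: 10:30-14:15, 16:20-21:50 (add 9h to convert from UTC-9).
Luca ∩ Sam: 10:25-15:55, 18:10-20:00.
Luca ∩ Sam ∩ Carol: 12:45-15:55, 18:10-20:00.
Luca ∩ Sam ∩ Carol ∩ Idris: 12:45-15:00, 18:10-19:40.
Luca ∩ Sam ∩ Carol ∩ Idris ∩ Vanya: 12:45-14:00, 18:10-19:35.
Luca ∩ Sam ∩ Carol ∩ Idris ∩ Vanya ∩ Nikolai: 12:45-14:00, 18:10-19:35.
Those are the intersection windows.
The longest is 18:10-19:35 at 85 minutes.

85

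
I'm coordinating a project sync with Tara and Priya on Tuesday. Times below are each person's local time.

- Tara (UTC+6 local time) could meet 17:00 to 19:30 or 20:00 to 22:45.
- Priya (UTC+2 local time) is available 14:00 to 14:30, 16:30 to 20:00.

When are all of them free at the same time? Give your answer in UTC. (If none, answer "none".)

Tara in UTC: 11:00-13:30, 14:00-16:45 (subtract 6h to convert from UTC+6).
Priya in UTC: 12:00-12:30, 14:30-18:00 (subtract 2h to convert from UTC+2).
Tara ∩ Priya: 12:00-12:30, 14:30-16:45.

12:00-12:30, 14:30-16:45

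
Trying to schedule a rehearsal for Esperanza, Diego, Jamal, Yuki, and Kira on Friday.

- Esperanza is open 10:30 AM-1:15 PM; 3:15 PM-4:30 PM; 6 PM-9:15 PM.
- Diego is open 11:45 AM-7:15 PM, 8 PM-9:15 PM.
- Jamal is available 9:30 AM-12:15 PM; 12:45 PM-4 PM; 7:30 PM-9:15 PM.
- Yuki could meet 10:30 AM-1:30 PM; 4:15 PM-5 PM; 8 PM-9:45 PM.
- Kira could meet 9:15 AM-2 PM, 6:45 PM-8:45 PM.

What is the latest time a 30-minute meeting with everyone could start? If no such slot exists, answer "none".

Esperanza ∩ Diego: 11:45-13:15, 15:15-16:30, 18:00-19:15, 20:00-21:15.
Esperanza ∩ Diego ∩ Jamal: 11:45-12:15, 12:45-13:15, 15:15-16:00, 20:00-21:15.
Esperanza ∩ Diego ∩ Jamal ∩ Yuki: 11:45-12:15, 12:45-13:15, 20:00-21:15.
Esperanza ∩ Diego ∩ Jamal ∩ Yuki ∩ Kira: 11:45-12:15, 12:45-13:15, 20:00-20:45.
So the common availability across everyone is 11:45-12:15, 12:45-13:15, 20:00-20:45.
The last common window of at least 30 minutes is 20:00-20:45; a 30-minute meeting can start as late as 20:15 and still end by 20:45.

20:15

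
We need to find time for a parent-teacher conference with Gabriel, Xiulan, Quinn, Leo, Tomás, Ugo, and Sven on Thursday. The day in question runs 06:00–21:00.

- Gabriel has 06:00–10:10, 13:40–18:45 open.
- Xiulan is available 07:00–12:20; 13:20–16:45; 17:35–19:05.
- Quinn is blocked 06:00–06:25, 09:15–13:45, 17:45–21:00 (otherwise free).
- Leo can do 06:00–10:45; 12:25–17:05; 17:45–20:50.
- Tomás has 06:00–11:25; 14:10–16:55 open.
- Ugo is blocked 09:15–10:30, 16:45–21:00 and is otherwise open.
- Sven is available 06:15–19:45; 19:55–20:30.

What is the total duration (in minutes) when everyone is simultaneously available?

Gabriel free: 06:00-10:10, 13:40-18:45.
Xiulan free: 07:00-12:20, 13:20-16:45, 17:35-19:05.
Quinn free: 06:25-09:15, 13:45-17:45 (invert busy blocks within the working day).
Leo free: 06:00-10:45, 12:25-17:05, 17:45-20:50.
Tomás free: 06:00-11:25, 14:10-16:55.
Ugo free: 06:00-09:15, 10:30-16:45 (invert busy blocks within the working day).
Sven free: 06:15-19:45, 19:55-20:30.
Gabriel ∩ Xiulan: 07:00-10:10, 13:40-16:45, 17:35-18:45.
Gabriel ∩ Xiulan ∩ Quinn: 07:00-09:15, 13:45-16:45, 17:35-17:45.
Gabriel ∩ Xiulan ∩ Quinn ∩ Leo: 07:00-09:15, 13:45-16:45.
Gabriel ∩ Xiulan ∩ Quinn ∩ Leo ∩ Tomás: 07:00-09:15, 14:10-16:45.
Gabriel ∩ Xiulan ∩ Quinn ∩ Leo ∩ Tomás ∩ Ugo: 07:00-09:15, 14:10-16:45.
Gabriel ∩ Xiulan ∩ Quinn ∩ Leo ∩ Tomás ∩ Ugo ∩ Sven: 07:00-09:15, 14:10-16:45.
Summing the common windows: 135 + 155 = 290 minutes.

290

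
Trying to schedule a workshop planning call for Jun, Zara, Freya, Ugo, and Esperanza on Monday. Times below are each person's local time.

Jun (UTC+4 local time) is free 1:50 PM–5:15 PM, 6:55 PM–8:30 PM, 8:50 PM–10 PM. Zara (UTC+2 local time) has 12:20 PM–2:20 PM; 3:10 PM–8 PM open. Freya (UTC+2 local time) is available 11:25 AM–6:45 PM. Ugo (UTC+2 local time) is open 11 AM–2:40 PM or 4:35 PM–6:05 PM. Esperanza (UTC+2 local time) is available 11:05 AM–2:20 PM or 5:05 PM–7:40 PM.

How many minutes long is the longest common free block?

120

Jun in UTC: 09:50-13:15, 14:55-16:30, 16:50-18:00 (subtract 4h to convert from UTC+4).
Zara in UTC: 10:20-12:20, 13:10-18:00 (subtract 2h to convert from UTC+2).
Freya in UTC: 09:25-16:45 (subtract 2h to convert from UTC+2).
Ugo in UTC: 09:00-12:40, 14:35-16:05 (subtract 2h to convert from UTC+2).
Esperanza in UTC: 09:05-12:20, 15:05-17:40 (subtract 2h to convert from UTC+2).
Jun ∩ Zara: 10:20-12:20, 13:10-13:15, 14:55-16:30, 16:50-18:00.
Jun ∩ Zara ∩ Freya: 10:20-12:20, 13:10-13:15, 14:55-16:30.
Jun ∩ Zara ∩ Freya ∩ Ugo: 10:20-12:20, 14:55-16:05.
Jun ∩ Zara ∩ Freya ∩ Ugo ∩ Esperanza: 10:20-12:20, 15:05-16:05.
The longest is 10:20-12:20 at 120 minutes.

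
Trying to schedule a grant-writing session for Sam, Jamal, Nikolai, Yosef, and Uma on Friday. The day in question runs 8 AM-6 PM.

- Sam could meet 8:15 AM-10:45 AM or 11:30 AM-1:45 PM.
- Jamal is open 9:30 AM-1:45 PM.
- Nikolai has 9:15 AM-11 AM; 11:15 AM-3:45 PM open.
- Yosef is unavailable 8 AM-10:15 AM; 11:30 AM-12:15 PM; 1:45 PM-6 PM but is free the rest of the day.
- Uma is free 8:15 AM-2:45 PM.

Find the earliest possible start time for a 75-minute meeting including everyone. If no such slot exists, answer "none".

12:15

Sam free: 08:15-10:45, 11:30-13:45.
Jamal free: 09:30-13:45.
Nikolai free: 09:15-11:00, 11:15-15:45.
Yosef free: 10:15-11:30, 12:15-13:45 (invert busy blocks within the working day).
Uma free: 08:15-14:45.
Sam ∩ Jamal: 09:30-10:45, 11:30-13:45.
Sam ∩ Jamal ∩ Nikolai: 09:30-10:45, 11:30-13:45.
Sam ∩ Jamal ∩ Nikolai ∩ Yosef: 10:15-10:45, 12:15-13:45.
Sam ∩ Jamal ∩ Nikolai ∩ Yosef ∩ Uma: 10:15-10:45, 12:15-13:45.
The first common window of at least 75 minutes is 12:15-13:45, so the earliest start is 12:15.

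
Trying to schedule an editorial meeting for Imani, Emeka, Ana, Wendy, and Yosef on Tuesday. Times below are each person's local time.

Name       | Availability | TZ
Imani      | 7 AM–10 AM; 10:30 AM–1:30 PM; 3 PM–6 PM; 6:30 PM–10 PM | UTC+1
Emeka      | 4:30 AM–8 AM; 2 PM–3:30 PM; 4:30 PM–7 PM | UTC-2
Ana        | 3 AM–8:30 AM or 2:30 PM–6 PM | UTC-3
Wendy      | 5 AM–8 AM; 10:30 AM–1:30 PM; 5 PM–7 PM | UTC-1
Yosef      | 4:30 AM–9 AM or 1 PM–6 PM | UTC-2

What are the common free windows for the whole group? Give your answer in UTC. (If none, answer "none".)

06:30-09:00, 18:30-20:00

Imani in UTC: 06:00-09:00, 09:30-12:30, 14:00-17:00, 17:30-21:00 (subtract 1h to convert from UTC+1).
Emeka in UTC: 06:30-10:00, 16:00-17:30, 18:30-21:00 (add 2h to convert from UTC-2).
Ana in UTC: 06:00-11:30, 17:30-21:00 (add 3h to convert from UTC-3).
Wendy in UTC: 06:00-09:00, 11:30-14:30, 18:00-20:00 (add 1h to convert from UTC-1).
Yosef in UTC: 06:30-11:00, 15:00-20:00 (add 2h to convert from UTC-2).
Imani ∩ Emeka: 06:30-09:00, 09:30-10:00, 16:00-17:00, 18:30-21:00.
Imani ∩ Emeka ∩ Ana: 06:30-09:00, 09:30-10:00, 18:30-21:00.
Imani ∩ Emeka ∩ Ana ∩ Wendy: 06:30-09:00, 18:30-20:00.
Imani ∩ Emeka ∩ Ana ∩ Wendy ∩ Yosef: 06:30-09:00, 18:30-20:00.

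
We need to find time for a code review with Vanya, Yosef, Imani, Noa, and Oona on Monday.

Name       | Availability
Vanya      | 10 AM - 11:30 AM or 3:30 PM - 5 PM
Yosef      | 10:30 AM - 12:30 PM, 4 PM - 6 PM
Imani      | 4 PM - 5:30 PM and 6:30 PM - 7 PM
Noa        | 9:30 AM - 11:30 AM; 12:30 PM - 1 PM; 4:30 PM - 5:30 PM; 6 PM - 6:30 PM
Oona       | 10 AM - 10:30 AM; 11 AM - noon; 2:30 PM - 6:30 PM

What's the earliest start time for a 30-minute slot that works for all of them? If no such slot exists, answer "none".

Vanya ∩ Yosef: 10:30-11:30, 16:00-17:00.
Vanya ∩ Yosef ∩ Imani: 16:00-17:00.
Vanya ∩ Yosef ∩ Imani ∩ Noa: 16:30-17:00.
Vanya ∩ Yosef ∩ Imani ∩ Noa ∩ Oona: 16:30-17:00.
The first common window of at least 30 minutes is 16:30-17:00, so the earliest start is 16:30.

16:30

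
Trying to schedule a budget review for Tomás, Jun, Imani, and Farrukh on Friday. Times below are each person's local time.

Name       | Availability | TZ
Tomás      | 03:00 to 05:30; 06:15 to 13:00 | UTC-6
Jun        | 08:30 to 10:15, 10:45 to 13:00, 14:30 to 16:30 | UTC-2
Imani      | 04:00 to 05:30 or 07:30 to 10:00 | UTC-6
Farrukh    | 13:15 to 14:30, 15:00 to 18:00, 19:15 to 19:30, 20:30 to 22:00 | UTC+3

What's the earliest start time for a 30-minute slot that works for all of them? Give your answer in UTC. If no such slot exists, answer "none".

10:30

Tomás in UTC: 09:00-11:30, 12:15-19:00 (add 6h to convert from UTC-6).
Jun in UTC: 10:30-12:15, 12:45-15:00, 16:30-18:30 (add 2h to convert from UTC-2).
Imani in UTC: 10:00-11:30, 13:30-16:00 (add 6h to convert from UTC-6).
Farrukh in UTC: 10:15-11:30, 12:00-15:00, 16:15-16:30, 17:30-19:00 (subtract 3h to convert from UTC+3).
Tomás ∩ Jun: 10:30-11:30, 12:45-15:00, 16:30-18:30.
Tomás ∩ Jun ∩ Imani: 10:30-11:30, 13:30-15:00.
Tomás ∩ Jun ∩ Imani ∩ Farrukh: 10:30-11:30, 13:30-15:00.
So the common availability across everyone is 10:30-11:30, 13:30-15:00.
The first common window of at least 30 minutes is 10:30-11:30, so the earliest start is 10:30.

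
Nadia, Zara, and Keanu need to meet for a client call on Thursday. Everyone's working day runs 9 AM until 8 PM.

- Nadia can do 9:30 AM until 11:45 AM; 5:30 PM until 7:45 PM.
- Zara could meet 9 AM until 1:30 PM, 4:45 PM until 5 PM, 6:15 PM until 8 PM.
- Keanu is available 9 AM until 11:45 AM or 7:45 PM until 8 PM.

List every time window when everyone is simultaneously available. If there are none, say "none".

09:30-11:45

Nadia ∩ Zara: 09:30-11:45, 18:15-19:45.
Nadia ∩ Zara ∩ Keanu: 09:30-11:45.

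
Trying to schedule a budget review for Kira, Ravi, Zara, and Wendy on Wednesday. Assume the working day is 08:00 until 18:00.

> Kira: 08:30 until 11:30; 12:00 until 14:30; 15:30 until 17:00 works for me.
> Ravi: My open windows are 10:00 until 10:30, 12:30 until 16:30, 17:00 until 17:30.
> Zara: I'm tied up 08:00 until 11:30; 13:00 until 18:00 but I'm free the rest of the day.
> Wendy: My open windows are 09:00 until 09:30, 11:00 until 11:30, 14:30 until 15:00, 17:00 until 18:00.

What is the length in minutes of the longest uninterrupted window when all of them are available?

Kira free: 08:30-11:30, 12:00-14:30, 15:30-17:00.
Ravi free: 10:00-10:30, 12:30-16:30, 17:00-17:30.
Zara free: 11:30-13:00 (invert busy blocks within the working day).
Wendy free: 09:00-09:30, 11:00-11:30, 14:30-15:00, 17:00-18:00.
Kira ∩ Ravi: 10:00-10:30, 12:30-14:30, 15:30-16:30.
Kira ∩ Ravi ∩ Zara: 12:30-13:00.
Kira ∩ Ravi ∩ Zara ∩ Wendy: ∅.
There is no time when everyone is free.
No common window exists, so the longest block is 0 minutes.

0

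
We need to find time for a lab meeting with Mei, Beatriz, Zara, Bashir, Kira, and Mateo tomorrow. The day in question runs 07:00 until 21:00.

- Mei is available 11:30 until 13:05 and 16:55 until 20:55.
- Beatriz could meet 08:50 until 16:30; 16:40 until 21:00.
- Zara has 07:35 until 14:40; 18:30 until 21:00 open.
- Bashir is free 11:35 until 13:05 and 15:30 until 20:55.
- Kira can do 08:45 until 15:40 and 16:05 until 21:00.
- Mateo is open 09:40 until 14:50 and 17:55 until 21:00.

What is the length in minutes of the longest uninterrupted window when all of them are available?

145

Mei ∩ Beatriz: 11:30-13:05, 16:55-20:55.
Mei ∩ Beatriz ∩ Zara: 11:30-13:05, 18:30-20:55.
Mei ∩ Beatriz ∩ Zara ∩ Bashir: 11:35-13:05, 18:30-20:55.
Mei ∩ Beatriz ∩ Zara ∩ Bashir ∩ Kira: 11:35-13:05, 18:30-20:55.
Mei ∩ Beatriz ∩ Zara ∩ Bashir ∩ Kira ∩ Mateo: 11:35-13:05, 18:30-20:55.
The longest is 18:30-20:55 at 145 minutes.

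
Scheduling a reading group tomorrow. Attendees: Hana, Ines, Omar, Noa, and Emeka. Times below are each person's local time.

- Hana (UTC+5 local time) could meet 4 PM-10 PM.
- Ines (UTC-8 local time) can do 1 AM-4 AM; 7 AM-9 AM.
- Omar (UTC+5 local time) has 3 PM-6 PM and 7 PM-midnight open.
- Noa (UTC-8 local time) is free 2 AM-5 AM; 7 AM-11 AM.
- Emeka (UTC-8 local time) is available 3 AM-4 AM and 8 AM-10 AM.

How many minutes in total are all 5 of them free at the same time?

Hana in UTC: 11:00-17:00 (subtract 5h to convert from UTC+5).
Ines in UTC: 09:00-12:00, 15:00-17:00 (add 8h to convert from UTC-8).
Omar in UTC: 10:00-13:00, 14:00-19:00 (subtract 5h to convert from UTC+5).
Noa in UTC: 10:00-13:00, 15:00-19:00 (add 8h to convert from UTC-8).
Emeka in UTC: 11:00-12:00, 16:00-18:00 (add 8h to convert from UTC-8).
Hana ∩ Ines: 11:00-12:00, 15:00-17:00.
Hana ∩ Ines ∩ Omar: 11:00-12:00, 15:00-17:00.
Hana ∩ Ines ∩ Omar ∩ Noa: 11:00-12:00, 15:00-17:00.
Hana ∩ Ines ∩ Omar ∩ Noa ∩ Emeka: 11:00-12:00, 16:00-17:00.
Those are the intersection windows.
Summing the common windows: 60 + 60 = 120 minutes.

120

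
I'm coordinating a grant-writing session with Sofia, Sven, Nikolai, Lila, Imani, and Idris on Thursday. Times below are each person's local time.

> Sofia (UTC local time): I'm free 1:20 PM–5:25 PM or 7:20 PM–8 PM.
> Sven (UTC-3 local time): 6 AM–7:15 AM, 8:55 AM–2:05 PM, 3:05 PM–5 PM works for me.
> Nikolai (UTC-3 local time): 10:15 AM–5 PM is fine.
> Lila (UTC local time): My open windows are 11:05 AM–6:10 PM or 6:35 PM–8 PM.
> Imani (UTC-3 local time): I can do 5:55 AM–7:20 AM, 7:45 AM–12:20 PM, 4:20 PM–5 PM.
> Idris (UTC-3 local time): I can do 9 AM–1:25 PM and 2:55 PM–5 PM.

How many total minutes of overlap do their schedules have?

160

Sofia in UTC: 13:20-17:25, 19:20-20:00.
Sven in UTC: 09:00-10:15, 11:55-17:05, 18:05-20:00 (add 3h to convert from UTC-3).
Nikolai in UTC: 13:15-20:00 (add 3h to convert from UTC-3).
Lila in UTC: 11:05-18:10, 18:35-20:00.
Imani in UTC: 08:55-10:20, 10:45-15:20, 19:20-20:00 (add 3h to convert from UTC-3).
Idris in UTC: 12:00-16:25, 17:55-20:00 (add 3h to convert from UTC-3).
Sofia ∩ Sven: 13:20-17:05, 19:20-20:00.
Sofia ∩ Sven ∩ Nikolai: 13:20-17:05, 19:20-20:00.
Sofia ∩ Sven ∩ Nikolai ∩ Lila: 13:20-17:05, 19:20-20:00.
Sofia ∩ Sven ∩ Nikolai ∩ Lila ∩ Imani: 13:20-15:20, 19:20-20:00.
Sofia ∩ Sven ∩ Nikolai ∩ Lila ∩ Imani ∩ Idris: 13:20-15:20, 19:20-20:00.
Summing the common windows: 120 + 40 = 160 minutes.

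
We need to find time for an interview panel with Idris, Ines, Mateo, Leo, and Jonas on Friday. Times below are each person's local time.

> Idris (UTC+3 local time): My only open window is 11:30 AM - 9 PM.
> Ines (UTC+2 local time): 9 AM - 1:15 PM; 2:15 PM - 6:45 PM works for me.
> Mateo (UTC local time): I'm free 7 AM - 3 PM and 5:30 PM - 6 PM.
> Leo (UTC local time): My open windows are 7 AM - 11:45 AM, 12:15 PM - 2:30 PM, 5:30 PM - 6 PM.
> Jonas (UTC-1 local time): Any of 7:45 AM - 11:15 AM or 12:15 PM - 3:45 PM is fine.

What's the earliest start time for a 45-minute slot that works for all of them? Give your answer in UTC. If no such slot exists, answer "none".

08:45

Idris in UTC: 08:30-18:00 (subtract 3h to convert from UTC+3).
Ines in UTC: 07:00-11:15, 12:15-16:45 (subtract 2h to convert from UTC+2).
Mateo in UTC: 07:00-15:00, 17:30-18:00.
Leo in UTC: 07:00-11:45, 12:15-14:30, 17:30-18:00.
Jonas in UTC: 08:45-12:15, 13:15-16:45 (add 1h to convert from UTC-1).
Idris ∩ Ines: 08:30-11:15, 12:15-16:45.
Idris ∩ Ines ∩ Mateo: 08:30-11:15, 12:15-15:00.
Idris ∩ Ines ∩ Mateo ∩ Leo: 08:30-11:15, 12:15-14:30.
Idris ∩ Ines ∩ Mateo ∩ Leo ∩ Jonas: 08:45-11:15, 13:15-14:30.
The first common window of at least 45 minutes is 08:45-11:15, so the earliest start is 08:45.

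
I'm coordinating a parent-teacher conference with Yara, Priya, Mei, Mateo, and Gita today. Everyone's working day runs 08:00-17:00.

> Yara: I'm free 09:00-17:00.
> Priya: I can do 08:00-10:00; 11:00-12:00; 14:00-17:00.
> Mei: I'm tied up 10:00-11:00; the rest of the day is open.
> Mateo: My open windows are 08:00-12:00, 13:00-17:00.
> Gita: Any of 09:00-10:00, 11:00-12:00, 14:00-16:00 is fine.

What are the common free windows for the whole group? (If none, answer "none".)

Yara free: 09:00-17:00.
Priya free: 08:00-10:00, 11:00-12:00, 14:00-17:00.
Mei free: 08:00-10:00, 11:00-17:00 (invert busy blocks within the working day).
Mateo free: 08:00-12:00, 13:00-17:00.
Gita free: 09:00-10:00, 11:00-12:00, 14:00-16:00.
Yara ∩ Priya: 09:00-10:00, 11:00-12:00, 14:00-17:00.
Yara ∩ Priya ∩ Mei: 09:00-10:00, 11:00-12:00, 14:00-17:00.
Yara ∩ Priya ∩ Mei ∩ Mateo: 09:00-10:00, 11:00-12:00, 14:00-17:00.
Yara ∩ Priya ∩ Mei ∩ Mateo ∩ Gita: 09:00-10:00, 11:00-12:00, 14:00-16:00.

09:00-10:00, 11:00-12:00, 14:00-16:00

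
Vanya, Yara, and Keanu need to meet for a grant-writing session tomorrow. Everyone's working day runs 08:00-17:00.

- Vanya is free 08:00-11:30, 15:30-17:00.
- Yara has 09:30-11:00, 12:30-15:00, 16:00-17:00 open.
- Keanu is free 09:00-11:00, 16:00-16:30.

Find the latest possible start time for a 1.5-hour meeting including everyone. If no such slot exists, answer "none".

Vanya ∩ Yara: 09:30-11:00, 16:00-17:00.
Vanya ∩ Yara ∩ Keanu: 09:30-11:00, 16:00-16:30.
The last common window of at least 90 minutes is 09:30-11:00; a 90-minute meeting can start as late as 09:30 and still end by 11:00.

09:30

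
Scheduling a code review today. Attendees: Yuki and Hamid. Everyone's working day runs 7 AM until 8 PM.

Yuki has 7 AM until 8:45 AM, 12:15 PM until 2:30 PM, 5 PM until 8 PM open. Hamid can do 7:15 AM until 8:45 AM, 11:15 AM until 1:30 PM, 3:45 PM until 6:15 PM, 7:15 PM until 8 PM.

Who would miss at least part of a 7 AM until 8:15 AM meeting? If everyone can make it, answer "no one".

Hamid

Yuki: free for 07:00-08:15. Hamid: not fully free for 07:00-08:15.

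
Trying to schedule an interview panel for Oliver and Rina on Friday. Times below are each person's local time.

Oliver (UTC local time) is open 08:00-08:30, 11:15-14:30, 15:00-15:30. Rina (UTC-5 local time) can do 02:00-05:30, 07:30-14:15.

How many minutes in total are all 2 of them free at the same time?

180

Oliver in UTC: 08:00-08:30, 11:15-14:30, 15:00-15:30.
Rina in UTC: 07:00-10:30, 12:30-19:15 (add 5h to convert from UTC-5).
Oliver ∩ Rina: 08:00-08:30, 12:30-14:30, 15:00-15:30.
Summing the common windows: 30 + 120 + 30 = 180 minutes.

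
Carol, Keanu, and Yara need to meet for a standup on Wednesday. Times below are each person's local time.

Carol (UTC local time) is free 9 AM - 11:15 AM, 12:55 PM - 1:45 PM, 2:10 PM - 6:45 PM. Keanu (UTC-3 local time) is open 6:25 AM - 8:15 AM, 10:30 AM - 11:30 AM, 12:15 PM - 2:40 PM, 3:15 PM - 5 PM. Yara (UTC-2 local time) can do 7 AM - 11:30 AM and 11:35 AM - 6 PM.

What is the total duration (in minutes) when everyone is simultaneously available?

Carol in UTC: 09:00-11:15, 12:55-13:45, 14:10-18:45.
Keanu in UTC: 09:25-11:15, 13:30-14:30, 15:15-17:40, 18:15-20:00 (add 3h to convert from UTC-3).
Yara in UTC: 09:00-13:30, 13:35-20:00 (add 2h to convert from UTC-2).
Carol ∩ Keanu: 09:25-11:15, 13:30-13:45, 14:10-14:30, 15:15-17:40, 18:15-18:45.
Carol ∩ Keanu ∩ Yara: 09:25-11:15, 13:35-13:45, 14:10-14:30, 15:15-17:40, 18:15-18:45.
Summing the common windows: 110 + 10 + 20 + 145 + 30 = 315 minutes.

315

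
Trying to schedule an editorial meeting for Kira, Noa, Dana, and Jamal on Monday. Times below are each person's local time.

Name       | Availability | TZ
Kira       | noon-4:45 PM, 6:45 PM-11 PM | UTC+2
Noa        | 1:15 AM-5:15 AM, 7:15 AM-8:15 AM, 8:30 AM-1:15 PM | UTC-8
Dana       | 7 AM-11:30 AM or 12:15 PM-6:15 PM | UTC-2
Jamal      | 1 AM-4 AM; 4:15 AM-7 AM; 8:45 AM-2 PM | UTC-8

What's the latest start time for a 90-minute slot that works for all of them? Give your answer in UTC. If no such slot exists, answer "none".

18:45

Kira in UTC: 10:00-14:45, 16:45-21:00 (subtract 2h to convert from UTC+2).
Noa in UTC: 09:15-13:15, 15:15-16:15, 16:30-21:15 (add 8h to convert from UTC-8).
Dana in UTC: 09:00-13:30, 14:15-20:15 (add 2h to convert from UTC-2).
Jamal in UTC: 09:00-12:00, 12:15-15:00, 16:45-22:00 (add 8h to convert from UTC-8).
Kira ∩ Noa: 10:00-13:15, 16:45-21:00.
Kira ∩ Noa ∩ Dana: 10:00-13:15, 16:45-20:15.
Kira ∩ Noa ∩ Dana ∩ Jamal: 10:00-12:00, 12:15-13:15, 16:45-20:15.
The last common window of at least 90 minutes is 16:45-20:15; a 90-minute meeting can start as late as 18:45 and still end by 20:15.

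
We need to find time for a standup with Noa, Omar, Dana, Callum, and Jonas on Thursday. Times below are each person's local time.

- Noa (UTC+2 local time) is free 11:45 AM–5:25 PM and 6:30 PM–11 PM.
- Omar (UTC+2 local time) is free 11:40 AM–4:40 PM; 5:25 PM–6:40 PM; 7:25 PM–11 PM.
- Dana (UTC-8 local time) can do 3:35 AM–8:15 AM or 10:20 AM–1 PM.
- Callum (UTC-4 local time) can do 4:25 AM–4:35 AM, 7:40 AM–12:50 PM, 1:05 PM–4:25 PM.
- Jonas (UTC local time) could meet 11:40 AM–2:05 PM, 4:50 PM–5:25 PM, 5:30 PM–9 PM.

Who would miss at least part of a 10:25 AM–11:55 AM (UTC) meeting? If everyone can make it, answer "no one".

Callum, Dana, Jonas

Noa in UTC: 09:45-15:25, 16:30-21:00 (subtract 2h to convert from UTC+2).
Omar in UTC: 09:40-14:40, 15:25-16:40, 17:25-21:00 (subtract 2h to convert from UTC+2).
Dana in UTC: 11:35-16:15, 18:20-21:00 (add 8h to convert from UTC-8).
Callum in UTC: 08:25-08:35, 11:40-16:50, 17:05-20:25 (add 4h to convert from UTC-4).
Jonas in UTC: 11:40-14:05, 16:50-17:25, 17:30-21:00.
Noa: free for 10:25-11:55. Omar: free for 10:25-11:55. Dana: not fully free for 10:25-11:55. Callum: not fully free for 10:25-11:55. Jonas: not fully free for 10:25-11:55.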